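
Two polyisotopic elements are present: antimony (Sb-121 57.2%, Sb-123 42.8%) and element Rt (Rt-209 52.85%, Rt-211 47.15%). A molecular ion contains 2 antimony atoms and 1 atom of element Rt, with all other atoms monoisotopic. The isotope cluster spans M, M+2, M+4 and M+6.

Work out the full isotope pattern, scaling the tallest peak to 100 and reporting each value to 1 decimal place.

41.9 : 100.0 : 79.3 : 20.9

Antimony pattern (n=2): 0.327184 : 0.489632 : 0.183184
Element Rt pattern (n=1): 0.5285 : 0.4715
Convolve the two distributions (both contribute in 2-u steps):
  M: 0.327184×0.5285 = 0.172917
  M+2: 0.327184×0.4715 + 0.489632×0.5285 = 0.413038
  M+4: 0.489632×0.4715 + 0.183184×0.5285 = 0.327674
  M+6: 0.183184×0.4715 = 0.086371
Scale to base peak (0.413038) = 100: 41.9 : 100.0 : 79.3 : 20.9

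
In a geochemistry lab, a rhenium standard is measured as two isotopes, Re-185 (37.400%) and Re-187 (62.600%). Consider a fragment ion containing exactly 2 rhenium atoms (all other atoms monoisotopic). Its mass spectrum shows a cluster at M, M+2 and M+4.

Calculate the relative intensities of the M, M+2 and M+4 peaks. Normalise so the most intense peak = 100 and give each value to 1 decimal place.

Each Re atom is independently Re-185 (p = 0.37400) or Re-187 (q = 0.62600); the cluster is the binomial expansion (p + q)^2.
P(M) = 0.37400^2 = 0.139876
P(M+2) = 2 × 0.37400^1 × 0.62600^1 = 0.468248
P(M+4) = 0.62600^2 = 0.391876
The M+2 peak is largest (0.468248); scaling to 100 gives 29.9 : 100.0 : 83.7.

29.9 : 100.0 : 83.7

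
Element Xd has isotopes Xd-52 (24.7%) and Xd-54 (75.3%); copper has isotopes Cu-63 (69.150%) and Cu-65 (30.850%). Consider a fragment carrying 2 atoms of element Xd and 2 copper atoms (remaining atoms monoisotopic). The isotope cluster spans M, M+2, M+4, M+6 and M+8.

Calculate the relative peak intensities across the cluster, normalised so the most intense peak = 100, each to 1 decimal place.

Element Xd pattern (n=2): 0.061009 : 0.371982 : 0.567009
Copper pattern (n=2): 0.47817225 : 0.4266555 : 0.09517225
Convolve the two distributions (both contribute in 2-u steps):
  M: 0.061009×0.47817225 = 0.029173
  M+2: 0.061009×0.4266555 + 0.371982×0.47817225 = 0.203901
  M+4: 0.061009×0.09517225 + 0.371982×0.4266555 + 0.567009×0.47817225 = 0.435642
  M+6: 0.371982×0.09517225 + 0.567009×0.4266555 = 0.277320
  M+8: 0.567009×0.09517225 = 0.053964
Scale to base peak (0.435642) = 100: 6.7 : 46.8 : 100.0 : 63.7 : 12.4

6.7 : 46.8 : 100.0 : 63.7 : 12.4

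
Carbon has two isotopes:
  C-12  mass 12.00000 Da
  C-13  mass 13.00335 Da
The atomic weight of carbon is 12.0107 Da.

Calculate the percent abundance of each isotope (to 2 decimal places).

With x = fraction of C-12 (so C-13 is 1 − x):
12.00000·x + 13.00335·(1 − x) = 12.0107
(12.00000 − 13.00335)·x = 12.0107 − 13.00335
x = -0.99265 / -1.00335 = 0.98934 → 98.93% C-12, 1.07% C-13.

C-12: 98.93%, C-13: 1.07%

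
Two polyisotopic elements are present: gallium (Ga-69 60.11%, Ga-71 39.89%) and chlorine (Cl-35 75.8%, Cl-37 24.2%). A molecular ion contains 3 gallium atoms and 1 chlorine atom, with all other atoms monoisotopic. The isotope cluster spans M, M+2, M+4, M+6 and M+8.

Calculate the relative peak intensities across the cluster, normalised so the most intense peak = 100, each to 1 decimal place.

43.3 : 100.0 : 84.7 : 30.9 : 4.0

Gallium pattern (n=3): 0.21719018 : 0.43239309 : 0.28694328 : 0.06347345
Chlorine pattern (n=1): 0.7580 : 0.2420
Convolve the two distributions (both contribute in 2-u steps):
  M: 0.21719018×0.7580 = 0.164630
  M+2: 0.21719018×0.2420 + 0.43239309×0.7580 = 0.380314
  M+4: 0.43239309×0.2420 + 0.28694328×0.7580 = 0.322142
  M+6: 0.28694328×0.2420 + 0.06347345×0.7580 = 0.117553
  M+8: 0.06347345×0.2420 = 0.015361
Scale to base peak (0.380314) = 100: 43.3 : 100.0 : 84.7 : 30.9 : 4.0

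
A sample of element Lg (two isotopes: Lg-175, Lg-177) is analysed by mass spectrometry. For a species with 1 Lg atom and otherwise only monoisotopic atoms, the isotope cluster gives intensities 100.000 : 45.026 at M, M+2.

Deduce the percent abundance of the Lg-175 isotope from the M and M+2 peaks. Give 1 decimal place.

If p is the fraction of Lg that is Lg-175, then I(M+2)/I(M) = [C(1,1)·p^0·(1−p)] / p^1 = 1·(1−p)/p = 45.026/100.000 = 0.4503
(1−p)/p = 0.4503/1 = 0.4503  ⇒  p = 1/(1 + 0.4503) = 0.6895
Lg-175: 69.0%, Lg-177: 31.0%.

69.0%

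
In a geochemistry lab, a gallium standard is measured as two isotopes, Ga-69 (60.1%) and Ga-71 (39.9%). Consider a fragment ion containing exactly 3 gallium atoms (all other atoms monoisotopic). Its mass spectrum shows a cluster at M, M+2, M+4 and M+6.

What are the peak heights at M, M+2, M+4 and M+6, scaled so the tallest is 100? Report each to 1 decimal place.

50.2 : 100.0 : 66.4 : 14.7

The 3 Ga atoms are independent, so intensities follow the terms of (0.601 + 0.399)^3.
P(M) = 0.601^3 = 0.217082
P(M+2) = 3 × 0.601^2 × 0.399^1 = 0.432358
P(M+4) = 3 × 0.601^1 × 0.399^2 = 0.287039
P(M+6) = 0.399^3 = 0.063521
The M+2 peak is largest (0.432358); scaling to 100 gives 50.2 : 100.0 : 66.4 : 14.7.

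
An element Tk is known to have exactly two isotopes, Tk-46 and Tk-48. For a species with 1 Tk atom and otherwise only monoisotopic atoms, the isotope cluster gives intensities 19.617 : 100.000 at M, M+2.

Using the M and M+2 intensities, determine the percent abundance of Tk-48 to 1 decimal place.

83.6%

Write p for the Tk-46 fraction. I(M+2)/I(M) = [C(1,1)·p^0·(1−p)] / p^1 = 1·(1−p)/p = 100.000/19.617 = 5.0976
(1−p)/p = 5.0976/1 = 5.0976  ⇒  p = 1/(1 + 5.0976) = 0.1640
Tk-46: 16.4%, Tk-48: 83.6%.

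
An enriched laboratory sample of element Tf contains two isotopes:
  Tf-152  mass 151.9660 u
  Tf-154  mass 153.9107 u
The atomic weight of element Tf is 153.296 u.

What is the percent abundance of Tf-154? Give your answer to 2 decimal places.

68.39%

With x = fraction of Tf-152 (so Tf-154 is 1 − x):
151.9660·x + 153.9107·(1 − x) = 153.296
(151.9660 − 153.9107)·x = 153.296 − 153.9107
x = -0.6147 / -1.9447 = 0.31609 → 31.61% Tf-152, 68.39% Tf-154.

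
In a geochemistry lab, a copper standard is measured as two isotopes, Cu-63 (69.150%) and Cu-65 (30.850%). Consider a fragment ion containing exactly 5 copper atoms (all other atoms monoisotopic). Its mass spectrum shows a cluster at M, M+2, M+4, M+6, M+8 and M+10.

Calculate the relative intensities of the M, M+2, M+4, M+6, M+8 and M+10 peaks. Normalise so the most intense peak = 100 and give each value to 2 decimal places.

44.83 : 100.00 : 89.23 : 39.81 : 8.88 : 0.79

Expanding (0.69150 + 0.30850)^5:
P(M) = 0.69150^5 = 0.158111
P(M+2) = 5 × 0.69150^4 × 0.30850^1 = 0.352691
P(M+4) = 10 × 0.69150^3 × 0.30850^2 = 0.314693
P(M+6) = 10 × 0.69150^2 × 0.30850^3 = 0.140394
P(M+8) = 5 × 0.69150^1 × 0.30850^4 = 0.031317
P(M+10) = 0.30850^5 = 0.002794
The M+2 peak is largest (0.352691); scaling to 100 gives 44.83 : 100.00 : 89.23 : 39.81 : 8.88 : 0.79.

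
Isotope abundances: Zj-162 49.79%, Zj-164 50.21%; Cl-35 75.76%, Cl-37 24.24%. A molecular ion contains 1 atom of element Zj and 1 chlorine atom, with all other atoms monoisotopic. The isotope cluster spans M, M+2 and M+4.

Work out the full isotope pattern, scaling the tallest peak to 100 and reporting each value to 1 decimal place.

75.3 : 100.0 : 24.3

Element Zj pattern (n=1): 0.4979 : 0.5021
Chlorine pattern (n=1): 0.7576 : 0.2424
Convolve the two distributions (both contribute in 2-u steps):
  M: 0.4979×0.7576 = 0.377209
  M+2: 0.4979×0.2424 + 0.5021×0.7576 = 0.501082
  M+4: 0.5021×0.2424 = 0.121709
Scale to base peak (0.501082) = 100: 75.3 : 100.0 : 24.3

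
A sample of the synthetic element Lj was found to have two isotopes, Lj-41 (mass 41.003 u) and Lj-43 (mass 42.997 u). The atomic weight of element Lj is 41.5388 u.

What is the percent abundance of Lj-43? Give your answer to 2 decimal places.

26.87%

With x = fraction of Lj-41 (so Lj-43 is 1 − x):
41.003·x + 42.997·(1 − x) = 41.5388
(41.003 − 42.997)·x = 41.5388 − 42.997
x = -1.4582 / -1.994 = 0.73129 → 73.13% Lj-41, 26.87% Lj-43.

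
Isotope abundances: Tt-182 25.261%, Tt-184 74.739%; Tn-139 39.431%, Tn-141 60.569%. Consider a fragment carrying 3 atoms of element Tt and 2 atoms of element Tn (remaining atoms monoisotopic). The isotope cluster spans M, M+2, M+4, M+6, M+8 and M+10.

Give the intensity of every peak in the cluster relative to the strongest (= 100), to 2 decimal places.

0.71 : 8.44 : 39.49 : 90.10 : 100.00 : 43.18

Element Tt pattern (n=3): 0.0161195 : 0.14307693 : 0.42331763 : 0.41748593
Element Tn pattern (n=2): 0.15548038 : 0.47765925 : 0.36686038
Convolve the two distributions (both contribute in 2-u steps):
  M: 0.0161195×0.15548038 = 0.002506
  M+2: 0.0161195×0.47765925 + 0.14307693×0.15548038 = 0.029945
  M+4: 0.0161195×0.36686038 + 0.14307693×0.47765925 + 0.42331763×0.15548038 = 0.140073
  M+6: 0.14307693×0.36686038 + 0.42331763×0.47765925 + 0.41748593×0.15548038 = 0.319602
  M+8: 0.42331763×0.36686038 + 0.41748593×0.47765925 = 0.354714
  M+10: 0.41748593×0.36686038 = 0.153159
Scale to base peak (0.354714) = 100: 0.71 : 8.44 : 39.49 : 90.10 : 100.00 : 43.18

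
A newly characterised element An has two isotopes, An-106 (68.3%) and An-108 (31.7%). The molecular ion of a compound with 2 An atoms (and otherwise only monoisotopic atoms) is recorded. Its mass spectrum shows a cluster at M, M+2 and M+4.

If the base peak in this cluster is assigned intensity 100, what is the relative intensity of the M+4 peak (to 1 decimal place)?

21.5

(0.683 + 0.317)^2 gives M 0.4665, M+2 0.4330, M+4 0.1005; the largest is M.
P(M) = C(2,0) × 0.683^2 × 0.317^0 = 1 × 0.466489 × 1.0000 = 0.466489 (base)
P(M+4) = C(2,2) × 0.683^0 × 0.317^2 = 1 × 1.0000 × 0.100489 = 0.100489
Relative intensity = 0.100489 / 0.466489 × 100 = 21.5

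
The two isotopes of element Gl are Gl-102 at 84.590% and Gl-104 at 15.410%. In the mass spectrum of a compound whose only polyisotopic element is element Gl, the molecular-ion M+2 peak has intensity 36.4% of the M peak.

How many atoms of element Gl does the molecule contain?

2

For n independent Gl atoms, I(M+2)/I(M) = n · (abundance Gl-104) / (abundance Gl-102) = n · 0.15410/0.84590.
n = 0.364 × 0.84590/0.15410 = 2.00 ≈ 2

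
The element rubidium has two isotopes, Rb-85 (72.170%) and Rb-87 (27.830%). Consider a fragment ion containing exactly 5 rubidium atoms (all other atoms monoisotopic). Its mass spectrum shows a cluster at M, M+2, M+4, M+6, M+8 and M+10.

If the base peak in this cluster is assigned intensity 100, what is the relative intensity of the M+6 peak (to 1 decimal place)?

29.7

Term probabilities: M 0.1958, M+2 0.3775, M+4 0.2911, M+6 0.1123, M+8 0.0216, M+10 0.0017. Base peak = M+2.
P(M+2) = C(5,1) × 0.72170^4 × 0.27830^1 = 5 × 0.27128565 × 0.2783 = 0.377494 (base)
P(M+6) = C(5,3) × 0.72170^2 × 0.27830^3 = 10 × 0.52085089 × 0.02155458 = 0.112267
Relative intensity = 0.112267 / 0.377494 × 100 = 29.7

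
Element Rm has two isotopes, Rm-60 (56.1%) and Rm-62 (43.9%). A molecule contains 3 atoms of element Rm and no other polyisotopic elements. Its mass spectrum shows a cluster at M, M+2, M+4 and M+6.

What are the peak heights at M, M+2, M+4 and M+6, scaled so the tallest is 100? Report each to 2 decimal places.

42.60 : 100.00 : 78.25 : 20.41

Each Rm atom is independently Rm-60 (p = 0.561) or Rm-62 (q = 0.439); the cluster is the binomial expansion (p + q)^3.
P(M) = 0.561^3 = 0.176558
P(M+2) = 3 × 0.561^2 × 0.439^1 = 0.414488
P(M+4) = 3 × 0.561^1 × 0.439^2 = 0.324349
P(M+6) = 0.439^3 = 0.084605
The M+2 peak is largest (0.414488); scaling to 100 gives 42.60 : 100.00 : 78.25 : 20.41.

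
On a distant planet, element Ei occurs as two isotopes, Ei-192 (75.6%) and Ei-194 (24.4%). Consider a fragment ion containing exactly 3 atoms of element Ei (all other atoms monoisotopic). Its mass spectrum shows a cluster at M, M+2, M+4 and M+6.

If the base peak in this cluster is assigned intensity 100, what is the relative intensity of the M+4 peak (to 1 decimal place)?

31.3

(0.756 + 0.244)^3 gives M 0.4321, M+2 0.4184, M+4 0.1350, M+6 0.0145; the largest is M.
P(M) = C(3,0) × 0.756^3 × 0.244^0 = 1 × 0.43208122 × 1.0000 = 0.432081 (base)
P(M+4) = C(3,2) × 0.756^1 × 0.244^2 = 3 × 0.7560 × 0.059536 = 0.135028
Relative intensity = 0.135028 / 0.432081 × 100 = 31.3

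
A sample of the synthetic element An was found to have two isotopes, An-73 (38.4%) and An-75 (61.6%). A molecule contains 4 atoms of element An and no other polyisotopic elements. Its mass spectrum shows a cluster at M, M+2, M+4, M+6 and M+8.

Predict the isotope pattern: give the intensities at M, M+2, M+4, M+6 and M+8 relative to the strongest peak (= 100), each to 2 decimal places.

6.06 : 38.86 : 93.51 : 100.00 : 40.10

The 4 An atoms are independent, so intensities follow the terms of (0.384 + 0.616)^4.
P(M) = 0.384^4 = 0.021743
P(M+2) = 4 × 0.384^3 × 0.616^1 = 0.139519
P(M+4) = 6 × 0.384^2 × 0.616^2 = 0.335718
P(M+6) = 4 × 0.384^1 × 0.616^3 = 0.359032
P(M+8) = 0.616^4 = 0.143987
The M+6 peak is largest (0.359032); scaling to 100 gives 6.06 : 38.86 : 93.51 : 100.00 : 40.10.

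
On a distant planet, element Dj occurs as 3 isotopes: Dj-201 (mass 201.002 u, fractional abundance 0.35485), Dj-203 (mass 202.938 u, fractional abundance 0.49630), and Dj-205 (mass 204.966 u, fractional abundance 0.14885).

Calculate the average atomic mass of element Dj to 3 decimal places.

202.553 u

Average mass = Σ (abundance × isotope mass) = 0.35485 × 201.002 + 0.49630 × 202.938 + 0.14885 × 204.966
= 71.3256 + 100.7181 + 30.5092 = 202.5529 u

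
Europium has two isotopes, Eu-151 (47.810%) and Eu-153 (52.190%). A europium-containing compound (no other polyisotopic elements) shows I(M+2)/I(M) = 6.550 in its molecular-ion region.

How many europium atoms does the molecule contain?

6

For n independent Eu atoms, I(M+2)/I(M) = n · (abundance Eu-153) / (abundance Eu-151) = n · 0.52190/0.47810.
n = 6.550 × 0.47810/0.52190 = 6.00 ≈ 6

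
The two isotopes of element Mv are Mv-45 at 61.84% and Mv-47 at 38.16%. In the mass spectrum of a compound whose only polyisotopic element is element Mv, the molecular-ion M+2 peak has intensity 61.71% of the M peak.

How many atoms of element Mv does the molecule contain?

1

The M+2/M ratio from n Mv atoms is n · q/p = n · 0.3816/0.6184.
n = 0.6171 × 0.6184/0.3816 = 1.00 ≈ 1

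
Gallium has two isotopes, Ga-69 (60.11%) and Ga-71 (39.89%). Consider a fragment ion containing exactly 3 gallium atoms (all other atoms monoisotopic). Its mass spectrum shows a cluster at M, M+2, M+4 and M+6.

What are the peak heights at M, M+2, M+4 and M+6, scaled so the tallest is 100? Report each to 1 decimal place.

50.2 : 100.0 : 66.4 : 14.7

The 3 Ga atoms are independent, so intensities follow the terms of (0.6011 + 0.3989)^3.
P(M) = 0.6011^3 = 0.217190
P(M+2) = 3 × 0.6011^2 × 0.3989^1 = 0.432393
P(M+4) = 3 × 0.6011^1 × 0.3989^2 = 0.286943
P(M+6) = 0.3989^3 = 0.063473
The M+2 peak is largest (0.432393); scaling to 100 gives 50.2 : 100.0 : 66.4 : 14.7.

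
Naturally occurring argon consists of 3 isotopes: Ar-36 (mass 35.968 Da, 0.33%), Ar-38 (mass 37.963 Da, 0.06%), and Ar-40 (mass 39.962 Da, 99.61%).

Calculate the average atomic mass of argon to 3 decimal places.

39.948 Da

The abundance-weighted mean is 0.0033 × 35.968 + 0.0006 × 37.963 + 0.9961 × 39.962
= 0.1187 + 0.0228 + 39.8061 = 39.9476 Da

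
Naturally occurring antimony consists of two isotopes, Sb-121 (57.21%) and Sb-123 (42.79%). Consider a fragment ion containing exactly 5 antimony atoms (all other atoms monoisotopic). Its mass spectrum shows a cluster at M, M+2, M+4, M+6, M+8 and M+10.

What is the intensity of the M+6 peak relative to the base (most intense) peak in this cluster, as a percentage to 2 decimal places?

74.79%

Term probabilities: M 0.0613, M+2 0.2292, M+4 0.3428, M+6 0.2564, M+8 0.0959, M+10 0.0143. Base peak = M+4.
P(M+4) = C(5,2) × 0.5721^3 × 0.4279^2 = 10 × 0.18724742 × 0.18309841 = 0.342847 (base)
P(M+6) = C(5,3) × 0.5721^2 × 0.4279^3 = 10 × 0.32729841 × 0.07834781 = 0.256431
Relative intensity = 0.256431 / 0.342847 × 100 = 74.79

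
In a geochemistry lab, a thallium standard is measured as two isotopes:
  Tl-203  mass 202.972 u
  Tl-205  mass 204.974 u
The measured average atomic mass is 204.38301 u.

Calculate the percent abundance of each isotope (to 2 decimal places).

Writing the weighted mean with unknown fraction x of Tl-203:
202.972·x + 204.974·(1 − x) = 204.38301
(202.972 − 204.974)·x = 204.38301 − 204.974
x = -0.59099 / -2.002 = 0.29520 → 29.52% Tl-203, 70.48% Tl-205.

Tl-203: 29.52%, Tl-205: 70.48%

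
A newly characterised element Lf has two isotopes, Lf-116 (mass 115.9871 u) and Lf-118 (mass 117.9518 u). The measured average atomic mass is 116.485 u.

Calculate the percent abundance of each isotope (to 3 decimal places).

Lf-116: 74.658%, Lf-118: 25.342%

With x = fraction of Lf-116 (so Lf-118 is 1 − x):
115.9871·x + 117.9518·(1 − x) = 116.485
(115.9871 − 117.9518)·x = 116.485 − 117.9518
x = -1.4668 / -1.9647 = 0.74658 → 74.658% Lf-116, 25.342% Lf-118.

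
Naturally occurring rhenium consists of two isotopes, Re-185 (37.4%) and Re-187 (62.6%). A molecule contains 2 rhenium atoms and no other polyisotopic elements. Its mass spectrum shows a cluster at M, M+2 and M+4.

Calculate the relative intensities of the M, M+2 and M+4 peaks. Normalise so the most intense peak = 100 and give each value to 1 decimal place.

29.9 : 100.0 : 83.7

The 2 Re atoms are independent, so intensities follow the terms of (0.374 + 0.626)^2.
P(M) = 0.374^2 = 0.139876
P(M+2) = 2 × 0.374^1 × 0.626^1 = 0.468248
P(M+4) = 0.626^2 = 0.391876
The M+2 peak is largest (0.468248); scaling to 100 gives 29.9 : 100.0 : 83.7.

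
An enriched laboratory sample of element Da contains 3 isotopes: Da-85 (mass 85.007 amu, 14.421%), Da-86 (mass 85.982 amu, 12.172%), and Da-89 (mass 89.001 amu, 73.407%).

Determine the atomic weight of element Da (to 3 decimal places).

Average mass = Σ (abundance × isotope mass) = 0.14421 × 85.007 + 0.12172 × 85.982 + 0.73407 × 89.001
= 12.2589 + 10.4657 + 65.3330 = 88.0576 amu

88.058 amu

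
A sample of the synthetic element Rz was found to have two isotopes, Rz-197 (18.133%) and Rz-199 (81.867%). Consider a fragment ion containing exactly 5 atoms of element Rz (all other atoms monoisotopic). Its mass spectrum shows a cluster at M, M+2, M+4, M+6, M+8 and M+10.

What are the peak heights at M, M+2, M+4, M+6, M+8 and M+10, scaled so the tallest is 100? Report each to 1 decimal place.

Each Rz atom is independently Rz-197 (p = 0.18133) or Rz-199 (q = 0.81867); the cluster is the binomial expansion (p + q)^5.
P(M) = 0.18133^5 = 0.000196
P(M+2) = 5 × 0.18133^4 × 0.81867^1 = 0.004425
P(M+4) = 10 × 0.18133^3 × 0.81867^2 = 0.039960
P(M+6) = 10 × 0.18133^2 × 0.81867^3 = 0.180412
P(M+8) = 5 × 0.18133^1 × 0.81867^4 = 0.407263
P(M+10) = 0.81867^5 = 0.367743
The M+8 peak is largest (0.407263); scaling to 100 gives 0.0 : 1.1 : 9.8 : 44.3 : 100.0 : 90.3.

0.0 : 1.1 : 9.8 : 44.3 : 100.0 : 90.3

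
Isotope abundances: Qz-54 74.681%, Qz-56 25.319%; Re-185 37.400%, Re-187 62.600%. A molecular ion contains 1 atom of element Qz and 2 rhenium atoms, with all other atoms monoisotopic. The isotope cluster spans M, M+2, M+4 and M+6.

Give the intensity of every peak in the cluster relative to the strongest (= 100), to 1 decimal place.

Element Qz pattern (n=1): 0.74681 : 0.25319
Rhenium pattern (n=2): 0.139876 : 0.468248 : 0.391876
Convolve the two distributions (both contribute in 2-u steps):
  M: 0.74681×0.139876 = 0.104461
  M+2: 0.74681×0.468248 + 0.25319×0.139876 = 0.385107
  M+4: 0.74681×0.391876 + 0.25319×0.468248 = 0.411213
  M+6: 0.25319×0.391876 = 0.099219
Scale to base peak (0.411213) = 100: 25.4 : 93.7 : 100.0 : 24.1

25.4 : 93.7 : 100.0 : 24.1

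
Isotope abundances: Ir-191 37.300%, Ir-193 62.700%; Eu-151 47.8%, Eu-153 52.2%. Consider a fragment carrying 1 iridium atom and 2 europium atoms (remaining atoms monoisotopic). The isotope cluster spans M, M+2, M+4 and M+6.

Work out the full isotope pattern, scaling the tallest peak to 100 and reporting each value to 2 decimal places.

Iridium pattern (n=1): 0.3730 : 0.6270
Europium pattern (n=2): 0.228484 : 0.499032 : 0.272484
Convolve the two distributions (both contribute in 2-u steps):
  M: 0.3730×0.228484 = 0.085225
  M+2: 0.3730×0.499032 + 0.6270×0.228484 = 0.329398
  M+4: 0.3730×0.272484 + 0.6270×0.499032 = 0.414530
  M+6: 0.6270×0.272484 = 0.170847
Scale to base peak (0.414530) = 100: 20.56 : 79.46 : 100.00 : 41.21

20.56 : 79.46 : 100.00 : 41.21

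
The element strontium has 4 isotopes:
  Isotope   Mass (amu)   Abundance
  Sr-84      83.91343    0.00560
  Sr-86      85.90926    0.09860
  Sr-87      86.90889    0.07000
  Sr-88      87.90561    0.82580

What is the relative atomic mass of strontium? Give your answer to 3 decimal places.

87.617 amu

Ar = Σ fᵢ·mᵢ = 0.00560 × 83.91343 + 0.09860 × 85.90926 + 0.07000 × 86.90889 + 0.82580 × 87.90561
= 0.469915 + 8.470653 + 6.083622 + 72.592453 = 87.616643 amu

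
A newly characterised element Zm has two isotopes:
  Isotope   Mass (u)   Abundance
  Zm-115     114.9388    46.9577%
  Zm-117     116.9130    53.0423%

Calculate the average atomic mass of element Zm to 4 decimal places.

115.9860 u

Average mass = Σ (abundance × isotope mass) = 0.469577 × 114.9388 + 0.530423 × 116.9130
= 53.97262 + 62.01334 = 115.98596 u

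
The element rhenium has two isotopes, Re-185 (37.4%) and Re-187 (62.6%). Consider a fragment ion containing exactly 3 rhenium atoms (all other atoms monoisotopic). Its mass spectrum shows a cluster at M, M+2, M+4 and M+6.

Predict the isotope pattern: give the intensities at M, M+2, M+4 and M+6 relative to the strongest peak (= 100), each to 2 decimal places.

11.90 : 59.74 : 100.00 : 55.79

The 3 Re atoms are independent, so intensities follow the terms of (0.374 + 0.626)^3.
P(M) = 0.374^3 = 0.052314
P(M+2) = 3 × 0.374^2 × 0.626^1 = 0.262687
P(M+4) = 3 × 0.374^1 × 0.626^2 = 0.439685
P(M+6) = 0.626^3 = 0.245314
The M+4 peak is largest (0.439685); scaling to 100 gives 11.90 : 59.74 : 100.00 : 55.79.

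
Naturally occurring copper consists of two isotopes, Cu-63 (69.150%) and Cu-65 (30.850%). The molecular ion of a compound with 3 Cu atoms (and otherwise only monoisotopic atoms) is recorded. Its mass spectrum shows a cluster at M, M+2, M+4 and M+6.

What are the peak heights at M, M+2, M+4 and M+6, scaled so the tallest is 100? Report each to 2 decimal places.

74.72 : 100.00 : 44.61 : 6.63

The 3 Cu atoms are independent, so intensities follow the terms of (0.69150 + 0.30850)^3.
P(M) = 0.69150^3 = 0.330656
P(M+2) = 3 × 0.69150^2 × 0.30850^1 = 0.442548
P(M+4) = 3 × 0.69150^1 × 0.30850^2 = 0.197435
P(M+6) = 0.30850^3 = 0.029361
The M+2 peak is largest (0.442548); scaling to 100 gives 74.72 : 100.00 : 44.61 : 6.63.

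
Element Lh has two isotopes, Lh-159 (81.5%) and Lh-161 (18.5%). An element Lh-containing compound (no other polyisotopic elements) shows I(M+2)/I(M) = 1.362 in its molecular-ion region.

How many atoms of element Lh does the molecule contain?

The M+2/M ratio from n Lh atoms is n · q/p = n · 0.185/0.815.
n = 1.362 × 0.815/0.185 = 6.00 ≈ 6

6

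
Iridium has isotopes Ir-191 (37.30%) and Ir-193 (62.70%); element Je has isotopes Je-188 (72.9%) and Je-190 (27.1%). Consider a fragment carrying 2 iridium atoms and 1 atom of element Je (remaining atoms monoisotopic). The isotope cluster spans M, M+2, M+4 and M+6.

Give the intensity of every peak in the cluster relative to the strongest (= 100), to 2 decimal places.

24.54 : 91.61 : 100.00 : 25.77

Iridium pattern (n=2): 0.139129 : 0.467742 : 0.393129
Element Je pattern (n=1): 0.7290 : 0.2710
Convolve the two distributions (both contribute in 2-u steps):
  M: 0.139129×0.7290 = 0.101425
  M+2: 0.139129×0.2710 + 0.467742×0.7290 = 0.378688
  M+4: 0.467742×0.2710 + 0.393129×0.7290 = 0.413349
  M+6: 0.393129×0.2710 = 0.106538
Scale to base peak (0.413349) = 100: 24.54 : 91.61 : 100.00 : 25.77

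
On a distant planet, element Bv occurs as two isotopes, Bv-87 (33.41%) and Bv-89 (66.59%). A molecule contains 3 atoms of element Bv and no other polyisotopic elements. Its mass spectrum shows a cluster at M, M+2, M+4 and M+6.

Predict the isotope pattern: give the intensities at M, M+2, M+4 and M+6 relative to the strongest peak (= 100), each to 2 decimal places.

8.39 : 50.17 : 100.00 : 66.44

Expanding (0.3341 + 0.6659)^3:
P(M) = 0.3341^3 = 0.037293
P(M+2) = 3 × 0.3341^2 × 0.6659^1 = 0.222989
P(M+4) = 3 × 0.3341^1 × 0.6659^2 = 0.444443
P(M+6) = 0.6659^3 = 0.295275
The M+4 peak is largest (0.444443); scaling to 100 gives 8.39 : 50.17 : 100.00 : 66.44.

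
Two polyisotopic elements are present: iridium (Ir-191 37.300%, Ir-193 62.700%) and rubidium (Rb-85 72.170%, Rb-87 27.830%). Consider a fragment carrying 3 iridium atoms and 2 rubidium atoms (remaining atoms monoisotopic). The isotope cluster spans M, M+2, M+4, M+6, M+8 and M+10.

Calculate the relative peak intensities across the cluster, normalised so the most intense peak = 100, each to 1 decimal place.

8.0 : 46.5 : 100.0 : 96.2 : 39.3 : 5.6

Iridium pattern (n=3): 0.05189512 : 0.26170165 : 0.43991135 : 0.24649188
Rubidium pattern (n=2): 0.52085089 : 0.40169822 : 0.07745089
Convolve the two distributions (both contribute in 2-u steps):
  M: 0.05189512×0.52085089 = 0.027030
  M+2: 0.05189512×0.40169822 + 0.26170165×0.52085089 = 0.157154
  M+4: 0.05189512×0.07745089 + 0.26170165×0.40169822 + 0.43991135×0.52085089 = 0.338273
  M+6: 0.26170165×0.07745089 + 0.43991135×0.40169822 + 0.24649188×0.52085089 = 0.325366
  M+8: 0.43991135×0.07745089 + 0.24649188×0.40169822 = 0.133087
  M+10: 0.24649188×0.07745089 = 0.019091
Scale to base peak (0.338273) = 100: 8.0 : 46.5 : 100.0 : 96.2 : 39.3 : 5.6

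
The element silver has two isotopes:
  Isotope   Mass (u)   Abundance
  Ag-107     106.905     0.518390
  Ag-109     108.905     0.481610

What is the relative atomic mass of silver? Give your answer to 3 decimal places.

107.868 u

Average mass = Σ (abundance × isotope mass) = 0.518390 × 106.905 + 0.481610 × 108.905
= 55.4185 + 52.4497 = 107.8682 u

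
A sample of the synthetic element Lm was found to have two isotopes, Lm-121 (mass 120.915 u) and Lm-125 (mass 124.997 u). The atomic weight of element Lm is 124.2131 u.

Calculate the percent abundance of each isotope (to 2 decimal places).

Lm-121: 19.20%, Lm-125: 80.80%

With x = fraction of Lm-121 (so Lm-125 is 1 − x):
120.915·x + 124.997·(1 − x) = 124.2131
(120.915 − 124.997)·x = 124.2131 − 124.997
x = -0.7839 / -4.082 = 0.19204 → 19.20% Lm-121, 80.80% Lm-125.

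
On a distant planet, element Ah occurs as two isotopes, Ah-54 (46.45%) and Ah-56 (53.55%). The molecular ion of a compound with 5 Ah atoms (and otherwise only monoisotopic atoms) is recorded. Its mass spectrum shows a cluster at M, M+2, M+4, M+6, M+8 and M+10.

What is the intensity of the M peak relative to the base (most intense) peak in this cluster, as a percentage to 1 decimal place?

Term probabilities: M 0.0216, M+2 0.1246, M+4 0.2874, M+6 0.3313, M+8 0.1910, M+10 0.0440. Base peak = M+6.
P(M+6) = C(5,3) × 0.4645^2 × 0.5355^3 = 10 × 0.21576025 × 0.15356011 = 0.331322 (base)
P(M) = C(5,0) × 0.4645^5 × 0.5355^0 = 1 × 0.02162363 × 1.0000 = 0.021624
Relative intensity = 0.021624 / 0.331322 × 100 = 6.5

6.5%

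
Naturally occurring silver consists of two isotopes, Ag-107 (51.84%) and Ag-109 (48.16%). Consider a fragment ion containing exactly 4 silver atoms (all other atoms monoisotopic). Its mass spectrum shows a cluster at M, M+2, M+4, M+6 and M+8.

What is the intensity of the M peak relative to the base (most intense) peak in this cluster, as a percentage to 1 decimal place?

(0.5184 + 0.4816)^4 gives M 0.0722, M+2 0.2684, M+4 0.3740, M+6 0.2316, M+8 0.0538; the largest is M+4.
P(M+4) = C(4,2) × 0.5184^2 × 0.4816^2 = 6 × 0.26873856 × 0.23193856 = 0.373985 (base)
P(M) = C(4,0) × 0.5184^4 × 0.4816^0 = 1 × 0.07222041 × 1.0000 = 0.072220
Relative intensity = 0.072220 / 0.373985 × 100 = 19.3

19.3%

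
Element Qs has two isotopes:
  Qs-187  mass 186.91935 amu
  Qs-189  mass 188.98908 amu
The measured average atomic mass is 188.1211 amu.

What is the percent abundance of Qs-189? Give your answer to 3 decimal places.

58.063%

With x = fraction of Qs-187 (so Qs-189 is 1 − x):
186.91935·x + 188.98908·(1 − x) = 188.1211
(186.91935 − 188.98908)·x = 188.1211 − 188.98908
x = -0.86798 / -2.06973 = 0.41937 → 41.937% Qs-187, 58.063% Qs-189.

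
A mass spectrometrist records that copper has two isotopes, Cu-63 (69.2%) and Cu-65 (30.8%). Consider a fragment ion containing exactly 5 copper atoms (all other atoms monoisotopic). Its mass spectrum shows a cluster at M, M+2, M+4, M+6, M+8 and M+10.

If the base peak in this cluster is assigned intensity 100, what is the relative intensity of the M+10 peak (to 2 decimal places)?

0.78

(0.692 + 0.308)^5 gives M 0.1587, M+2 0.3531, M+4 0.3144, M+6 0.1399, M+8 0.0311, M+10 0.0028; the largest is M+2.
P(M+2) = C(5,1) × 0.692^4 × 0.308^1 = 5 × 0.22931073 × 0.3080 = 0.353139 (base)
P(M+10) = C(5,5) × 0.692^0 × 0.308^5 = 1 × 1.0000 × 0.00277175 = 0.002772
Relative intensity = 0.002772 / 0.353139 × 100 = 0.78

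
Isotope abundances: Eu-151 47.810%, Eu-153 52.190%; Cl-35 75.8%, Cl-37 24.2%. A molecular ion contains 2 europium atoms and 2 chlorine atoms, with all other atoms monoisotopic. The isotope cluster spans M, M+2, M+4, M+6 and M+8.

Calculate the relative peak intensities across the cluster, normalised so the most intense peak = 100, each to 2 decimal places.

Europium pattern (n=2): 0.22857961 : 0.49904078 : 0.27237961
Chlorine pattern (n=2): 0.574564 : 0.366872 : 0.058564
Convolve the two distributions (both contribute in 2-u steps):
  M: 0.22857961×0.574564 = 0.131334
  M+2: 0.22857961×0.366872 + 0.49904078×0.574564 = 0.370590
  M+4: 0.22857961×0.058564 + 0.49904078×0.366872 + 0.27237961×0.574564 = 0.352970
  M+6: 0.49904078×0.058564 + 0.27237961×0.366872 = 0.129154
  M+8: 0.27237961×0.058564 = 0.015952
Scale to base peak (0.370590) = 100: 35.44 : 100.00 : 95.25 : 34.85 : 4.30

35.44 : 100.00 : 95.25 : 34.85 : 4.30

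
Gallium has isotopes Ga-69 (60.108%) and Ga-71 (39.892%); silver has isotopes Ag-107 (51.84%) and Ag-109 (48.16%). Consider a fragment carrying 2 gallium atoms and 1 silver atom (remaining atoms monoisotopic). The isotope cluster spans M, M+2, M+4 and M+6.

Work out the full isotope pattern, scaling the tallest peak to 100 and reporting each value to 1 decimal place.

Gallium pattern (n=2): 0.36129717 : 0.47956567 : 0.15913717
Silver pattern (n=1): 0.5184 : 0.4816
Convolve the two distributions (both contribute in 2-u steps):
  M: 0.36129717×0.5184 = 0.187296
  M+2: 0.36129717×0.4816 + 0.47956567×0.5184 = 0.422608
  M+4: 0.47956567×0.4816 + 0.15913717×0.5184 = 0.313456
  M+6: 0.15913717×0.4816 = 0.076640
Scale to base peak (0.422608) = 100: 44.3 : 100.0 : 74.2 : 18.1

44.3 : 100.0 : 74.2 : 18.1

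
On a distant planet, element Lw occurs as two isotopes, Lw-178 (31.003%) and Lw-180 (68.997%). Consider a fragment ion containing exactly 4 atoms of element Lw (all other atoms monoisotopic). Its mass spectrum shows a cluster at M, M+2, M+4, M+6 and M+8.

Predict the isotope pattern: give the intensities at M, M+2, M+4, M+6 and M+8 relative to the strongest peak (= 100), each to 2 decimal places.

2.27 : 20.19 : 67.40 : 100.00 : 55.64

Each Lw atom is independently Lw-178 (p = 0.31003) or Lw-180 (q = 0.68997); the cluster is the binomial expansion (p + q)^4.
P(M) = 0.31003^4 = 0.009239
P(M+2) = 4 × 0.31003^3 × 0.68997^1 = 0.082243
P(M+4) = 6 × 0.31003^2 × 0.68997^2 = 0.274549
P(M+6) = 4 × 0.31003^1 × 0.68997^3 = 0.407337
P(M+8) = 0.68997^4 = 0.226632
The M+6 peak is largest (0.407337); scaling to 100 gives 2.27 : 20.19 : 67.40 : 100.00 : 55.64.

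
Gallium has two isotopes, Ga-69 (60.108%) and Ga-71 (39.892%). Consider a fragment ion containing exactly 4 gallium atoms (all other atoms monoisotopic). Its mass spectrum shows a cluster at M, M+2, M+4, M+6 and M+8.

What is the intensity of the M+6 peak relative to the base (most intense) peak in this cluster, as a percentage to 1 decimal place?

44.0%

(0.60108 + 0.39892)^4 gives M 0.1305, M+2 0.3465, M+4 0.3450, M+6 0.1526, M+8 0.0253; the largest is M+2.
P(M+2) = C(4,1) × 0.60108^3 × 0.39892^1 = 4 × 0.2171685 × 0.39892 = 0.346531 (base)
P(M+6) = C(4,3) × 0.60108^1 × 0.39892^3 = 4 × 0.60108 × 0.063483 = 0.152633
Relative intensity = 0.152633 / 0.346531 × 100 = 44.0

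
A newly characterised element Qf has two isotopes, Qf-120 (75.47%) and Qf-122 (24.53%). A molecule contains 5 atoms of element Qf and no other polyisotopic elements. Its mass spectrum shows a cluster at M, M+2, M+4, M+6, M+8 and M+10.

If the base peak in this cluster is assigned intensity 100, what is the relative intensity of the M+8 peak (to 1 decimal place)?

3.4

(0.7547 + 0.2453)^5 gives M 0.2448, M+2 0.3979, M+4 0.2587, M+6 0.0841, M+8 0.0137, M+10 0.0009; the largest is M+2.
P(M+2) = C(5,1) × 0.7547^4 × 0.2453^1 = 5 × 0.32441237 × 0.2453 = 0.397892 (base)
P(M+8) = C(5,4) × 0.7547^1 × 0.2453^4 = 5 × 0.7547 × 0.00362068 = 0.013663
Relative intensity = 0.013663 / 0.397892 × 100 = 3.4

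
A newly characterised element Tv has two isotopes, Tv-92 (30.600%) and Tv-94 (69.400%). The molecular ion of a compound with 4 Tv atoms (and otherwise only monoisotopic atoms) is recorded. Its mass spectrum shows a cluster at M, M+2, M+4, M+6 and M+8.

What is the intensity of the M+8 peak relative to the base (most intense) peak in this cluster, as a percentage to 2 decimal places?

(0.30600 + 0.69400)^4 gives M 0.0088, M+2 0.0795, M+4 0.2706, M+6 0.4091, M+8 0.2320; the largest is M+6.
P(M+6) = C(4,3) × 0.30600^1 × 0.69400^3 = 4 × 0.3060 × 0.33425538 = 0.409129 (base)
P(M+8) = C(4,4) × 0.30600^0 × 0.69400^4 = 1 × 1.0000 × 0.23197324 = 0.231973
Relative intensity = 0.231973 / 0.409129 × 100 = 56.70

56.70%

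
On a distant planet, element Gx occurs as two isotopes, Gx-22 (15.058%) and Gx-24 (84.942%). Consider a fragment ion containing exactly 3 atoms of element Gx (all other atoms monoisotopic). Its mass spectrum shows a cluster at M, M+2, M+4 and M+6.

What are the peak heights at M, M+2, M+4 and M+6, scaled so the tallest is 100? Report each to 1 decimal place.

0.6 : 9.4 : 53.2 : 100.0

Expanding (0.15058 + 0.84942)^3:
P(M) = 0.15058^3 = 0.003414
P(M+2) = 3 × 0.15058^2 × 0.84942^1 = 0.057780
P(M+4) = 3 × 0.15058^1 × 0.84942^2 = 0.325937
P(M+6) = 0.84942^3 = 0.612869
The M+6 peak is largest (0.612869); scaling to 100 gives 0.6 : 9.4 : 53.2 : 100.0.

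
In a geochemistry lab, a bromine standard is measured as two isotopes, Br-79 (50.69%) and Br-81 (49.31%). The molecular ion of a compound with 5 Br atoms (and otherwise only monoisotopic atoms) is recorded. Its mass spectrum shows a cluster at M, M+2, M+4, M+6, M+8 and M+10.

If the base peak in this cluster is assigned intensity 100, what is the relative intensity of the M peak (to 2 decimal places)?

Binomial terms of (0.5069 + 0.4931)^5: M 0.0335, M+2 0.1628, M+4 0.3167, M+6 0.3081, M+8 0.1498, M+10 0.0292 → M+4 is the base peak.
P(M+4) = C(5,2) × 0.5069^3 × 0.4931^2 = 10 × 0.13024674 × 0.24314761 = 0.316692 (base)
P(M) = C(5,0) × 0.5069^5 × 0.4931^0 = 1 × 0.03346659 × 1.0000 = 0.033467
Relative intensity = 0.033467 / 0.316692 × 100 = 10.57

10.57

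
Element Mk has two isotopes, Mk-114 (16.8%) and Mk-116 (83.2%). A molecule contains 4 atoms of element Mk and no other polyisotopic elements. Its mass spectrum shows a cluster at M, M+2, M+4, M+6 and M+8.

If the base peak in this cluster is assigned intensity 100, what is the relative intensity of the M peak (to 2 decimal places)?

Term probabilities: M 0.0008, M+2 0.0158, M+4 0.1172, M+6 0.3870, M+8 0.4792. Base peak = M+8.
P(M+8) = C(4,4) × 0.168^0 × 0.832^4 = 1 × 1.0000 × 0.47917407 = 0.479174 (base)
P(M) = C(4,0) × 0.168^4 × 0.832^0 = 1 × 0.00079659 × 1.0000 = 0.000797
Relative intensity = 0.000797 / 0.479174 × 100 = 0.17

0.17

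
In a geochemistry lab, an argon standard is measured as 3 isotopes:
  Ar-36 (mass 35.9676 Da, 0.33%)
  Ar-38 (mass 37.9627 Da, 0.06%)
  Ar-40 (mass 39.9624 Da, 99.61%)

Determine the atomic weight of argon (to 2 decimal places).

The abundance-weighted mean is 0.0033 × 35.9676 + 0.0006 × 37.9627 + 0.9961 × 39.9624
= 0.11869 + 0.02278 + 39.80655 = 39.94802 Da

39.95 Da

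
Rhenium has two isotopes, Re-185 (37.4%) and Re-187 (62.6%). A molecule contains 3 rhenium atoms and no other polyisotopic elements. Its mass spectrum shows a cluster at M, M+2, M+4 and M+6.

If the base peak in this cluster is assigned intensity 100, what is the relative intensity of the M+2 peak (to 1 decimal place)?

Binomial terms of (0.374 + 0.626)^3: M 0.0523, M+2 0.2627, M+4 0.4397, M+6 0.2453 → M+4 is the base peak.
P(M+4) = C(3,2) × 0.374^1 × 0.626^2 = 3 × 0.3740 × 0.391876 = 0.439685 (base)
P(M+2) = C(3,1) × 0.374^2 × 0.626^1 = 3 × 0.139876 × 0.6260 = 0.262687
Relative intensity = 0.262687 / 0.439685 × 100 = 59.7

59.7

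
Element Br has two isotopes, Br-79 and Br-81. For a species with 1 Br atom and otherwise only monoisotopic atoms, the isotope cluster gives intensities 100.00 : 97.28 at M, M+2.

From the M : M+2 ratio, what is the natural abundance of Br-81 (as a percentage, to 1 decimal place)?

49.3%

If p is the fraction of Br that is Br-79, then I(M+2)/I(M) = [C(1,1)·p^0·(1−p)] / p^1 = 1·(1−p)/p = 97.28/100.00 = 0.9728
(1−p)/p = 0.9728/1 = 0.9728  ⇒  p = 1/(1 + 0.9728) = 0.5069
Br-79: 50.7%, Br-81: 49.3%.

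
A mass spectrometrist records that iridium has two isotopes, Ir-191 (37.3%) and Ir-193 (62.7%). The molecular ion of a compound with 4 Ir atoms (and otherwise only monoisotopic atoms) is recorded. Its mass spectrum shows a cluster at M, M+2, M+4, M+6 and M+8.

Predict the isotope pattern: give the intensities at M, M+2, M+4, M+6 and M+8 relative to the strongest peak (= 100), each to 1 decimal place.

5.3 : 35.4 : 89.2 : 100.0 : 42.0

Each Ir atom is independently Ir-191 (p = 0.373) or Ir-193 (q = 0.627); the cluster is the binomial expansion (p + q)^4.
P(M) = 0.373^4 = 0.019357
P(M+2) = 4 × 0.373^3 × 0.627^1 = 0.130153
P(M+4) = 6 × 0.373^2 × 0.627^2 = 0.328174
P(M+6) = 4 × 0.373^1 × 0.627^3 = 0.367766
P(M+8) = 0.627^4 = 0.154550
The M+6 peak is largest (0.367766); scaling to 100 gives 5.3 : 35.4 : 89.2 : 100.0 : 42.0.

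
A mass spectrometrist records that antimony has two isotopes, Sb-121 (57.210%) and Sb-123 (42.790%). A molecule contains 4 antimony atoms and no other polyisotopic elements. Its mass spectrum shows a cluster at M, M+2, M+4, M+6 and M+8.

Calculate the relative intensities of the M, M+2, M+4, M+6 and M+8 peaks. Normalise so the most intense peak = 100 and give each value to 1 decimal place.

29.8 : 89.1 : 100.0 : 49.9 : 9.3

Expanding (0.57210 + 0.42790)^4:
P(M) = 0.57210^4 = 0.107124
P(M+2) = 4 × 0.57210^3 × 0.42790^1 = 0.320493
P(M+4) = 6 × 0.57210^2 × 0.42790^2 = 0.359567
P(M+6) = 4 × 0.57210^1 × 0.42790^3 = 0.179291
P(M+8) = 0.42790^4 = 0.033525
The M+4 peak is largest (0.359567); scaling to 100 gives 29.8 : 89.1 : 100.0 : 49.9 : 9.3.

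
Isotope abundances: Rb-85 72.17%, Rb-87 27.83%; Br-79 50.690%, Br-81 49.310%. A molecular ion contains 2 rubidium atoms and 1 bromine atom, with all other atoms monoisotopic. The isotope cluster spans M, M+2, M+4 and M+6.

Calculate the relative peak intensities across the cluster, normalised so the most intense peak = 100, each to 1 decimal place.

Rubidium pattern (n=2): 0.52085089 : 0.40169822 : 0.07745089
Bromine pattern (n=1): 0.5069 : 0.4931
Convolve the two distributions (both contribute in 2-u steps):
  M: 0.52085089×0.5069 = 0.264019
  M+2: 0.52085089×0.4931 + 0.40169822×0.5069 = 0.460452
  M+4: 0.40169822×0.4931 + 0.07745089×0.5069 = 0.237337
  M+6: 0.07745089×0.4931 = 0.038191
Scale to base peak (0.460452) = 100: 57.3 : 100.0 : 51.5 : 8.3

57.3 : 100.0 : 51.5 : 8.3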